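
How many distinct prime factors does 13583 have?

13583 = 17^2 · 47
13583 = 17^2 · 47, which has 2 distinct prime factors.

2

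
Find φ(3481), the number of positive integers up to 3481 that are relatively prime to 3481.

3422

Factor: 3481 = 59^2.
φ(3481) = 59^1·(59−1) = 3422.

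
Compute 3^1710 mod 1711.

3^1 ≡ 3 (mod 1711)
3^2 ≡ 3^2 = 9 ≡ 9 (mod 1711)
3^4 ≡ 9^2 = 81 ≡ 81 (mod 1711)
3^8 ≡ 81^2 = 6561 ≡ 1428 (mod 1711)
3^16 ≡ 1428^2 = 2039184 ≡ 1383 (mod 1711)
3^32 ≡ 1383^2 = 1912689 ≡ 1502 (mod 1711)
3^64 ≡ 1502^2 = 2256004 ≡ 906 (mod 1711)
3^128 ≡ 906^2 = 820836 ≡ 1267 (mod 1711)
3^256 ≡ 1267^2 = 1605289 ≡ 371 (mod 1711)
3^512 ≡ 371^2 = 137641 ≡ 761 (mod 1711)
3^1024 ≡ 761^2 = 579121 ≡ 803 (mod 1711)
1710 = 1024 + 512 + 128 + 32 + 8 + 4 + 2 in binary powers of 2.
So 3^1710 ≡ 803 · 761 · 1267 · 1502 · 1428 · 81 · 9 ≡ 1082 (mod 1711).
Since 1082 ≠ 1, base 3 is a Fermat witness: 1711 is composite.

1082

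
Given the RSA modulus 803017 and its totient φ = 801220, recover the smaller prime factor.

827

φ(n) = (p−1)(q−1) = n − (p+q) + 1, so p + q = 803017 − 801220 + 1 = 1798.
p and q are the roots of t² − 1798t + 803017 = 0.
Discriminant: 1798² − 4·803017 = 3232804 − 3212068 = 20736; √20736 = 144.
q = (1798 − 144)/2 = 827, p = (1798 + 144)/2 = 971.
Check: 827 · 971 = 803017.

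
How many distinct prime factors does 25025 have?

4

25025 = 5^2 · 1001
1001 = 7 · 143
143 = 11 · 13
25025 = 5^2 · 7 · 11 · 13, which has 4 distinct prime factors.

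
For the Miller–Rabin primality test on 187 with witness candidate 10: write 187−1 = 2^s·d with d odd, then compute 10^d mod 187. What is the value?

164

187 − 1 = 186 = 2^1 · 93, so d = 93.
10^1 ≡ 10 (mod 187)
10^2 ≡ 10^2 = 100 ≡ 100 (mod 187)
10^4 ≡ 100^2 = 10000 ≡ 89 (mod 187)
10^8 ≡ 89^2 = 7921 ≡ 67 (mod 187)
10^16 ≡ 67^2 = 4489 ≡ 1 (mod 187)
10^32 ≡ 1^2 = 1 ≡ 1 (mod 187)
10^64 ≡ 1^2 = 1 ≡ 1 (mod 187)
93 = 64 + 16 + 8 + 4 + 1 in binary powers of 2.
So 10^93 ≡ 1 · 1 · 67 · 89 · 10 ≡ 164 (mod 187).
Squaring chain: 164; never reaches −1, so base 10 is a Miller–Rabin witness that 187 is composite.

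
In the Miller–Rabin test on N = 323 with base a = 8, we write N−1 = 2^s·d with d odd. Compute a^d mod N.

297

323 − 1 = 322 = 2^1 · 161, so d = 161.
8^1 ≡ 8 (mod 323)
8^2 ≡ 8^2 = 64 ≡ 64 (mod 323)
8^4 ≡ 64^2 = 4096 ≡ 220 (mod 323)
8^8 ≡ 220^2 = 48400 ≡ 273 (mod 323)
8^16 ≡ 273^2 = 74529 ≡ 239 (mod 323)
8^32 ≡ 239^2 = 57121 ≡ 273 (mod 323)
8^64 ≡ 273^2 = 74529 ≡ 239 (mod 323)
8^128 ≡ 239^2 = 57121 ≡ 273 (mod 323)
161 = 128 + 32 + 1 in binary powers of 2.
So 8^161 ≡ 273 · 273 · 8 ≡ 297 (mod 323).
Squaring chain: 297; never reaches −1, so base 8 is a Miller–Rabin witness that 323 is composite.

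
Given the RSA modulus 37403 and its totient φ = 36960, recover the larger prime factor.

331

φ(n) = (p−1)(q−1) = n − (p+q) + 1, so p + q = 37403 − 36960 + 1 = 444.
p and q are the roots of t² − 444t + 37403 = 0.
Discriminant: 444² − 4·37403 = 197136 − 149612 = 47524; √47524 = 218.
q = (444 − 218)/2 = 113, p = (444 + 218)/2 = 331.
Check: 113 · 331 = 37403.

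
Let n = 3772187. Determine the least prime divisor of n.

3772187 is odd.
Digit sum 35, not divisible by 3.
Ends in 7: not divisible by 5.
7: 3772187 = 7·538883 + 6
11: 3772187 = 11·342926 + 1
13: 3772187 = 13·290168 + 3
17: 3772187 = 17·221893 + 6
19: 3772187 = 19·198536 + 3
23: 3772187 = 23·164008 + 3
29: 3772187 = 29·130075 + 12
31: 3772187 = 31·121683 + 14
37: 3772187 = 37·101951

37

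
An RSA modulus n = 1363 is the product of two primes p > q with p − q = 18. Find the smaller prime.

29

Since p = q + 18, we have 1363 = q(q + 18), so q² + 18q − 1363 = 0.
Discriminant: 18² + 4·1363 = 324 + 5452 = 5776; √5776 = 76.
q = (−18 + 76)/2 = 29, and p = q + 18 = 47.
Check: 29 · 47 = 1363.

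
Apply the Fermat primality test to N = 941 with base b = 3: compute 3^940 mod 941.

3^1 ≡ 3 (mod 941)
3^2 ≡ 3^2 = 9 ≡ 9 (mod 941)
3^4 ≡ 9^2 = 81 ≡ 81 (mod 941)
3^8 ≡ 81^2 = 6561 ≡ 915 (mod 941)
3^16 ≡ 915^2 = 837225 ≡ 676 (mod 941)
3^32 ≡ 676^2 = 456976 ≡ 591 (mod 941)
3^64 ≡ 591^2 = 349281 ≡ 170 (mod 941)
3^128 ≡ 170^2 = 28900 ≡ 670 (mod 941)
3^256 ≡ 670^2 = 448900 ≡ 43 (mod 941)
3^512 ≡ 43^2 = 1849 ≡ 908 (mod 941)
940 = 512 + 256 + 128 + 32 + 8 + 4 in binary powers of 2.
So 3^940 ≡ 908 · 43 · 670 · 591 · 915 · 81 ≡ 1 (mod 941).
Since the result is 1, base 3 gives no evidence that 941 is composite.

1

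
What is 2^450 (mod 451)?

2^1 ≡ 2 (mod 451)
2^2 ≡ 2^2 = 4 ≡ 4 (mod 451)
2^4 ≡ 4^2 = 16 ≡ 16 (mod 451)
2^8 ≡ 16^2 = 256 ≡ 256 (mod 451)
2^16 ≡ 256^2 = 65536 ≡ 141 (mod 451)
2^32 ≡ 141^2 = 19881 ≡ 37 (mod 451)
2^64 ≡ 37^2 = 1369 ≡ 16 (mod 451)
2^128 ≡ 16^2 = 256 ≡ 256 (mod 451)
2^256 ≡ 256^2 = 65536 ≡ 141 (mod 451)
450 = 256 + 128 + 64 + 2 in binary powers of 2.
So 2^450 ≡ 141 · 256 · 16 · 4 ≡ 122 (mod 451).
Since 122 ≠ 1, base 2 is a Fermat witness: 451 is composite.

122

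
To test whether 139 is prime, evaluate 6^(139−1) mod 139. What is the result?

6^1 ≡ 6 (mod 139)
6^2 ≡ 6^2 = 36 ≡ 36 (mod 139)
6^4 ≡ 36^2 = 1296 ≡ 45 (mod 139)
6^8 ≡ 45^2 = 2025 ≡ 79 (mod 139)
6^16 ≡ 79^2 = 6241 ≡ 125 (mod 139)
6^32 ≡ 125^2 = 15625 ≡ 57 (mod 139)
6^64 ≡ 57^2 = 3249 ≡ 52 (mod 139)
6^128 ≡ 52^2 = 2704 ≡ 63 (mod 139)
138 = 128 + 8 + 2 in binary powers of 2.
So 6^138 ≡ 63 · 79 · 36 ≡ 1 (mod 139).
Since the result is 1, base 6 gives no evidence that 139 is composite.

1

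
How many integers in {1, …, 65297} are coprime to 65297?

Factor: 65297 = 17 · 23 · 167.
φ(65297) = (17−1) · (23−1) · (167−1) = 16 · 22 · 166 = 58432.

58432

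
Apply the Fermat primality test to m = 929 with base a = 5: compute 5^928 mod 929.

5^1 ≡ 5 (mod 929)
5^2 ≡ 5^2 = 25 ≡ 25 (mod 929)
5^4 ≡ 25^2 = 625 ≡ 625 (mod 929)
5^8 ≡ 625^2 = 390625 ≡ 445 (mod 929)
5^16 ≡ 445^2 = 198025 ≡ 148 (mod 929)
5^32 ≡ 148^2 = 21904 ≡ 537 (mod 929)
5^64 ≡ 537^2 = 288369 ≡ 379 (mod 929)
5^128 ≡ 379^2 = 143641 ≡ 575 (mod 929)
5^256 ≡ 575^2 = 330625 ≡ 830 (mod 929)
5^512 ≡ 830^2 = 688900 ≡ 511 (mod 929)
928 = 512 + 256 + 128 + 32 in binary powers of 2.
So 5^928 ≡ 511 · 830 · 575 · 537 ≡ 1 (mod 929).
Since the result is 1, base 5 gives no evidence that 929 is composite.

1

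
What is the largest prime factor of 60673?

60673 = 17 · 3569
3569 = 43 · 83
83 is prime.
So 60673 = 17 · 43 · 83; the largest prime factor is 83.

83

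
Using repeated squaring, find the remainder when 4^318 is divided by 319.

284

4^1 ≡ 4 (mod 319)
4^2 ≡ 4^2 = 16 ≡ 16 (mod 319)
4^4 ≡ 16^2 = 256 ≡ 256 (mod 319)
4^8 ≡ 256^2 = 65536 ≡ 141 (mod 319)
4^16 ≡ 141^2 = 19881 ≡ 103 (mod 319)
4^32 ≡ 103^2 = 10609 ≡ 82 (mod 319)
4^64 ≡ 82^2 = 6724 ≡ 25 (mod 319)
4^128 ≡ 25^2 = 625 ≡ 306 (mod 319)
4^256 ≡ 306^2 = 93636 ≡ 169 (mod 319)
318 = 256 + 32 + 16 + 8 + 4 + 2 in binary powers of 2.
So 4^318 ≡ 169 · 82 · 103 · 141 · 256 · 16 ≡ 284 (mod 319).
Since 284 ≠ 1, base 4 is a Fermat witness: 319 is composite.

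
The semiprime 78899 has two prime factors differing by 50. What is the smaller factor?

257

Since p = q + 50, we have 78899 = q(q + 50), so q² + 50q − 78899 = 0.
Discriminant: 50² + 4·78899 = 2500 + 315596 = 318096; √318096 = 564.
q = (−50 + 564)/2 = 257, and p = q + 50 = 307.
Check: 257 · 307 = 78899.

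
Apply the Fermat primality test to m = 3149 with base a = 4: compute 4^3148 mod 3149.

3138

4^1 ≡ 4 (mod 3149)
4^2 ≡ 4^2 = 16 ≡ 16 (mod 3149)
4^4 ≡ 16^2 = 256 ≡ 256 (mod 3149)
4^8 ≡ 256^2 = 65536 ≡ 2556 (mod 3149)
4^16 ≡ 2556^2 = 6533136 ≡ 2110 (mod 3149)
4^32 ≡ 2110^2 = 4452100 ≡ 2563 (mod 3149)
4^64 ≡ 2563^2 = 6568969 ≡ 155 (mod 3149)
4^128 ≡ 155^2 = 24025 ≡ 1982 (mod 3149)
4^256 ≡ 1982^2 = 3928324 ≡ 1521 (mod 3149)
4^512 ≡ 1521^2 = 2313441 ≡ 2075 (mod 3149)
4^1024 ≡ 2075^2 = 4305625 ≡ 942 (mod 3149)
4^2048 ≡ 942^2 = 887364 ≡ 2495 (mod 3149)
3148 = 2048 + 1024 + 64 + 8 + 4 in binary powers of 2.
So 4^3148 ≡ 2495 · 942 · 155 · 2556 · 256 ≡ 3138 (mod 3149).
Since 3138 ≠ 1, base 4 is a Fermat witness: 3149 is composite.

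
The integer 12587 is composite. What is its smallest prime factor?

12587 is odd.
Digit sum 23, not divisible by 3.
Ends in 7: not divisible by 5.
7: 12587 = 7·1798 + 1
11: 12587 = 11·1144 + 3
13: 12587 = 13·968 + 3
17: 12587 = 17·740 + 7
19: 12587 = 19·662 + 9
23: 12587 = 23·547 + 6
29: 12587 = 29·434 + 1
31: 12587 = 31·406 + 1
37: 12587 = 37·340 + 7
41: 12587 = 41·307

41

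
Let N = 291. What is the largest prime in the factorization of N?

291 = 3 · 97
97 is prime.
So 291 = 3 · 97; the largest prime factor is 97.

97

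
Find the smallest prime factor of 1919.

19

1919 is odd.
Digit sum 20, not divisible by 3.
Ends in 9: not divisible by 5.
7: 1919 = 7·274 + 1
11: 1919 = 11·174 + 5
13: 1919 = 13·147 + 8
17: 1919 = 17·112 + 15
19: 1919 = 19·101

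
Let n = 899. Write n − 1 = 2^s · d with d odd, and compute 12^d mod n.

899 − 1 = 898 = 2^1 · 449, so d = 449.
12^1 ≡ 12 (mod 899)
12^2 ≡ 12^2 = 144 ≡ 144 (mod 899)
12^4 ≡ 144^2 = 20736 ≡ 59 (mod 899)
12^8 ≡ 59^2 = 3481 ≡ 784 (mod 899)
12^16 ≡ 784^2 = 614656 ≡ 639 (mod 899)
12^32 ≡ 639^2 = 408321 ≡ 175 (mod 899)
12^64 ≡ 175^2 = 30625 ≡ 59 (mod 899)
12^128 ≡ 59^2 = 3481 ≡ 784 (mod 899)
12^256 ≡ 784^2 = 614656 ≡ 639 (mod 899)
449 = 256 + 128 + 64 + 1 in binary powers of 2.
So 12^449 ≡ 639 · 784 · 59 · 12 ≡ 447 (mod 899).
Squaring chain: 447; never reaches −1, so base 12 is a Miller–Rabin witness that 899 is composite.

447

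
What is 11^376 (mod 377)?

81

11^1 ≡ 11 (mod 377)
11^2 ≡ 11^2 = 121 ≡ 121 (mod 377)
11^4 ≡ 121^2 = 14641 ≡ 315 (mod 377)
11^8 ≡ 315^2 = 99225 ≡ 74 (mod 377)
11^16 ≡ 74^2 = 5476 ≡ 198 (mod 377)
11^32 ≡ 198^2 = 39204 ≡ 373 (mod 377)
11^64 ≡ 373^2 = 139129 ≡ 16 (mod 377)
11^128 ≡ 16^2 = 256 ≡ 256 (mod 377)
11^256 ≡ 256^2 = 65536 ≡ 315 (mod 377)
376 = 256 + 64 + 32 + 16 + 8 in binary powers of 2.
So 11^376 ≡ 315 · 16 · 373 · 198 · 74 ≡ 81 (mod 377).
Since 81 ≠ 1, base 11 is a Fermat witness: 377 is composite.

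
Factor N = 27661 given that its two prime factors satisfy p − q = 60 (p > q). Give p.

Since p = q + 60, we have 27661 = q(q + 60), so q² + 60q − 27661 = 0.
Discriminant: 60² + 4·27661 = 3600 + 110644 = 114244; √114244 = 338.
q = (−60 + 338)/2 = 139, and p = q + 60 = 199.
Check: 139 · 199 = 27661.

199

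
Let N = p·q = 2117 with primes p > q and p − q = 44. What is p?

73

Since p = q + 44, we have 2117 = q(q + 44), so q² + 44q − 2117 = 0.
Discriminant: 44² + 4·2117 = 1936 + 8468 = 10404; √10404 = 102.
q = (−44 + 102)/2 = 29, and p = q + 44 = 73.
Check: 29 · 73 = 2117.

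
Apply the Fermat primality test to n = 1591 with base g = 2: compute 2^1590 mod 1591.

471

2^1 ≡ 2 (mod 1591)
2^2 ≡ 2^2 = 4 ≡ 4 (mod 1591)
2^4 ≡ 4^2 = 16 ≡ 16 (mod 1591)
2^8 ≡ 16^2 = 256 ≡ 256 (mod 1591)
2^16 ≡ 256^2 = 65536 ≡ 305 (mod 1591)
2^32 ≡ 305^2 = 93025 ≡ 747 (mod 1591)
2^64 ≡ 747^2 = 558009 ≡ 1159 (mod 1591)
2^128 ≡ 1159^2 = 1343281 ≡ 477 (mod 1591)
2^256 ≡ 477^2 = 227529 ≡ 16 (mod 1591)
2^512 ≡ 16^2 = 256 ≡ 256 (mod 1591)
2^1024 ≡ 256^2 = 65536 ≡ 305 (mod 1591)
1590 = 1024 + 512 + 32 + 16 + 4 + 2 in binary powers of 2.
So 2^1590 ≡ 305 · 256 · 747 · 305 · 16 · 4 ≡ 471 (mod 1591).
Since 471 ≠ 1, base 2 is a Fermat witness: 1591 is composite.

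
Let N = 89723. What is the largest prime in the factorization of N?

83

89723 = 23 · 3901
3901 = 47 · 83
83 is prime.
So 89723 = 23 · 47 · 83; the largest prime factor is 83.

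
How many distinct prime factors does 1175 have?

2

1175 = 5^2 · 47
1175 = 5^2 · 47, which has 2 distinct prime factors.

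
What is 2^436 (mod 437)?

2^1 ≡ 2 (mod 437)
2^2 ≡ 2^2 = 4 ≡ 4 (mod 437)
2^4 ≡ 4^2 = 16 ≡ 16 (mod 437)
2^8 ≡ 16^2 = 256 ≡ 256 (mod 437)
2^16 ≡ 256^2 = 65536 ≡ 423 (mod 437)
2^32 ≡ 423^2 = 178929 ≡ 196 (mod 437)
2^64 ≡ 196^2 = 38416 ≡ 397 (mod 437)
2^128 ≡ 397^2 = 157609 ≡ 289 (mod 437)
2^256 ≡ 289^2 = 83521 ≡ 54 (mod 437)
436 = 256 + 128 + 32 + 16 + 4 in binary powers of 2.
So 2^436 ≡ 54 · 289 · 196 · 423 · 16 ≡ 358 (mod 437).
Since 358 ≠ 1, base 2 is a Fermat witness: 437 is composite.

358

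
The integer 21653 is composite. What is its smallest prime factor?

21653 is odd.
Digit sum 17, not divisible by 3.
Ends in 3: not divisible by 5.
7: 21653 = 7·3093 + 2
11: 21653 = 11·1968 + 5
13: 21653 = 13·1665 + 8
17: 21653 = 17·1273 + 12
19: 21653 = 19·1139 + 12
23: 21653 = 23·941 + 10
29: 21653 = 29·746 + 19
31: 21653 = 31·698 + 15
37: 21653 = 37·585 + 8
41: 21653 = 41·528 + 5
43: 21653 = 43·503 + 24
47: 21653 = 47·460 + 33
53: 21653 = 53·408 + 29
59: 21653 = 59·367

59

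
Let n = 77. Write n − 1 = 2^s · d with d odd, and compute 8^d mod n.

77 − 1 = 76 = 2^2 · 19, so d = 19.
8^1 ≡ 8 (mod 77)
8^2 ≡ 8^2 = 64 ≡ 64 (mod 77)
8^4 ≡ 64^2 = 4096 ≡ 15 (mod 77)
8^8 ≡ 15^2 = 225 ≡ 71 (mod 77)
8^16 ≡ 71^2 = 5041 ≡ 36 (mod 77)
19 = 16 + 2 + 1 in binary powers of 2.
So 8^19 ≡ 36 · 64 · 8 ≡ 29 (mod 77).
Squaring chain: 29 → 71; never reaches −1, so base 8 is a Miller–Rabin witness that 77 is composite.

29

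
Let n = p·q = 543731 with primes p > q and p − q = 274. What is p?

Since p = q + 274, we have 543731 = q(q + 274), so q² + 274q − 543731 = 0.
Discriminant: 274² + 4·543731 = 75076 + 2174924 = 2250000; √2250000 = 1500.
q = (−274 + 1500)/2 = 613, and p = q + 274 = 887.
Check: 613 · 887 = 543731.

887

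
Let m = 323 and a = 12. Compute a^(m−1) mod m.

178

12^1 ≡ 12 (mod 323)
12^2 ≡ 12^2 = 144 ≡ 144 (mod 323)
12^4 ≡ 144^2 = 20736 ≡ 64 (mod 323)
12^8 ≡ 64^2 = 4096 ≡ 220 (mod 323)
12^16 ≡ 220^2 = 48400 ≡ 273 (mod 323)
12^32 ≡ 273^2 = 74529 ≡ 239 (mod 323)
12^64 ≡ 239^2 = 57121 ≡ 273 (mod 323)
12^128 ≡ 273^2 = 74529 ≡ 239 (mod 323)
12^256 ≡ 239^2 = 57121 ≡ 273 (mod 323)
322 = 256 + 64 + 2 in binary powers of 2.
So 12^322 ≡ 273 · 273 · 144 ≡ 178 (mod 323).
Since 178 ≠ 1, base 12 is a Fermat witness: 323 is composite.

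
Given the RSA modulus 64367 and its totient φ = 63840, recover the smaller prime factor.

191

φ(n) = (p−1)(q−1) = n − (p+q) + 1, so p + q = 64367 − 63840 + 1 = 528.
p and q are the roots of t² − 528t + 64367 = 0.
Discriminant: 528² − 4·64367 = 278784 − 257468 = 21316; √21316 = 146.
q = (528 − 146)/2 = 191, p = (528 + 146)/2 = 337.
Check: 191 · 337 = 64367.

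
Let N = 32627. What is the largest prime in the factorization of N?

79

32627 = 7 · 4661
4661 = 59 · 79
79 is prime.
So 32627 = 7 · 59 · 79; the largest prime factor is 79.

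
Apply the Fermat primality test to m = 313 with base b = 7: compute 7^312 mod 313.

7^1 ≡ 7 (mod 313)
7^2 ≡ 7^2 = 49 ≡ 49 (mod 313)
7^4 ≡ 49^2 = 2401 ≡ 210 (mod 313)
7^8 ≡ 210^2 = 44100 ≡ 280 (mod 313)
7^16 ≡ 280^2 = 78400 ≡ 150 (mod 313)
7^32 ≡ 150^2 = 22500 ≡ 277 (mod 313)
7^64 ≡ 277^2 = 76729 ≡ 44 (mod 313)
7^128 ≡ 44^2 = 1936 ≡ 58 (mod 313)
7^256 ≡ 58^2 = 3364 ≡ 234 (mod 313)
312 = 256 + 32 + 16 + 8 in binary powers of 2.
So 7^312 ≡ 234 · 277 · 150 · 280 ≡ 1 (mod 313).
Since the result is 1, base 7 gives no evidence that 313 is composite.

1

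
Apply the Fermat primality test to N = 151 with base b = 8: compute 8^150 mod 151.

8^1 ≡ 8 (mod 151)
8^2 ≡ 8^2 = 64 ≡ 64 (mod 151)
8^4 ≡ 64^2 = 4096 ≡ 19 (mod 151)
8^8 ≡ 19^2 = 361 ≡ 59 (mod 151)
8^16 ≡ 59^2 = 3481 ≡ 8 (mod 151)
8^32 ≡ 8^2 = 64 ≡ 64 (mod 151)
8^64 ≡ 64^2 = 4096 ≡ 19 (mod 151)
8^128 ≡ 19^2 = 361 ≡ 59 (mod 151)
150 = 128 + 16 + 4 + 2 in binary powers of 2.
So 8^150 ≡ 59 · 8 · 19 · 64 ≡ 1 (mod 151).
Since the result is 1, base 8 gives no evidence that 151 is composite.

1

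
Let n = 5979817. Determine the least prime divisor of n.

5979817 is odd.
Digit sum 46, not divisible by 3.
Ends in 7: not divisible by 5.
7: 5979817 = 7·854259 + 4
11: 5979817 = 11·543619 + 8
13: 5979817 = 13·459985 + 12
17: 5979817 = 17·351753 + 16
19: 5979817 = 19·314727 + 4
23: 5979817 = 23·259992 + 1
29: 5979817 = 29·206200 + 17
31: 5979817 = 31·192897 + 10
37: 5979817 = 37·161616 + 25
41: 5979817 = 41·145849 + 8
43: 5979817 = 43·139065 + 22
47: 5979817 = 47·127230 + 7
53: 5979817 = 53·112826 + 39
59: 5979817 = 59·101352 + 49
61: 5979817 = 61·98029 + 48
67: 5979817 = 67·89251

67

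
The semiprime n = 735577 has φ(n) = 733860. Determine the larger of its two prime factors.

907

φ(n) = (p−1)(q−1) = n − (p+q) + 1, so p + q = 735577 − 733860 + 1 = 1718.
p and q are the roots of t² − 1718t + 735577 = 0.
Discriminant: 1718² − 4·735577 = 2951524 − 2942308 = 9216; √9216 = 96.
q = (1718 − 96)/2 = 811, p = (1718 + 96)/2 = 907.
Check: 811 · 907 = 735577.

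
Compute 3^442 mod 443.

3^1 ≡ 3 (mod 443)
3^2 ≡ 3^2 = 9 ≡ 9 (mod 443)
3^4 ≡ 9^2 = 81 ≡ 81 (mod 443)
3^8 ≡ 81^2 = 6561 ≡ 359 (mod 443)
3^16 ≡ 359^2 = 128881 ≡ 411 (mod 443)
3^32 ≡ 411^2 = 168921 ≡ 138 (mod 443)
3^64 ≡ 138^2 = 19044 ≡ 438 (mod 443)
3^128 ≡ 438^2 = 191844 ≡ 25 (mod 443)
3^256 ≡ 25^2 = 625 ≡ 182 (mod 443)
442 = 256 + 128 + 32 + 16 + 8 + 2 in binary powers of 2.
So 3^442 ≡ 182 · 25 · 138 · 411 · 359 · 9 ≡ 1 (mod 443).
Since the result is 1, base 3 gives no evidence that 443 is composite.

1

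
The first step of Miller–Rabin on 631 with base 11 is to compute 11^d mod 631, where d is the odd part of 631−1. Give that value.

630

631 − 1 = 630 = 2^1 · 315, so d = 315.
11^1 ≡ 11 (mod 631)
11^2 ≡ 11^2 = 121 ≡ 121 (mod 631)
11^4 ≡ 121^2 = 14641 ≡ 128 (mod 631)
11^8 ≡ 128^2 = 16384 ≡ 609 (mod 631)
11^16 ≡ 609^2 = 370881 ≡ 484 (mod 631)
11^32 ≡ 484^2 = 234256 ≡ 155 (mod 631)
11^64 ≡ 155^2 = 24025 ≡ 47 (mod 631)
11^128 ≡ 47^2 = 2209 ≡ 316 (mod 631)
11^256 ≡ 316^2 = 99856 ≡ 158 (mod 631)
315 = 256 + 32 + 16 + 8 + 2 + 1 in binary powers of 2.
So 11^315 ≡ 158 · 155 · 484 · 609 · 121 · 11 ≡ 630 (mod 631).
Since 11^d ≡ 630 (mod 631), base 11 does not prove 631 composite.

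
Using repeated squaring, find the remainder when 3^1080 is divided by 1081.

768

3^1 ≡ 3 (mod 1081)
3^2 ≡ 3^2 = 9 ≡ 9 (mod 1081)
3^4 ≡ 9^2 = 81 ≡ 81 (mod 1081)
3^8 ≡ 81^2 = 6561 ≡ 75 (mod 1081)
3^16 ≡ 75^2 = 5625 ≡ 220 (mod 1081)
3^32 ≡ 220^2 = 48400 ≡ 836 (mod 1081)
3^64 ≡ 836^2 = 698896 ≡ 570 (mod 1081)
3^128 ≡ 570^2 = 324900 ≡ 600 (mod 1081)
3^256 ≡ 600^2 = 360000 ≡ 27 (mod 1081)
3^512 ≡ 27^2 = 729 ≡ 729 (mod 1081)
3^1024 ≡ 729^2 = 531441 ≡ 670 (mod 1081)
1080 = 1024 + 32 + 16 + 8 in binary powers of 2.
So 3^1080 ≡ 670 · 836 · 220 · 75 ≡ 768 (mod 1081).
Since 768 ≠ 1, base 3 is a Fermat witness: 1081 is composite.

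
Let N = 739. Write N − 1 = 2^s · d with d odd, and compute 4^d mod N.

1

739 − 1 = 738 = 2^1 · 369, so d = 369.
4^1 ≡ 4 (mod 739)
4^2 ≡ 4^2 = 16 ≡ 16 (mod 739)
4^4 ≡ 16^2 = 256 ≡ 256 (mod 739)
4^8 ≡ 256^2 = 65536 ≡ 504 (mod 739)
4^16 ≡ 504^2 = 254016 ≡ 539 (mod 739)
4^32 ≡ 539^2 = 290521 ≡ 94 (mod 739)
4^64 ≡ 94^2 = 8836 ≡ 707 (mod 739)
4^128 ≡ 707^2 = 499849 ≡ 285 (mod 739)
4^256 ≡ 285^2 = 81225 ≡ 674 (mod 739)
369 = 256 + 64 + 32 + 16 + 1 in binary powers of 2.
So 4^369 ≡ 674 · 707 · 94 · 539 · 4 ≡ 1 (mod 739).
Since 4^d ≡ 1 (mod 739), base 4 does not prove 739 composite.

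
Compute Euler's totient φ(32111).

31752

Factor: 32111 = 163 · 197.
φ(32111) = (163−1) · (197−1) = 162 · 196 = 31752.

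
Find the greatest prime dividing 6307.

53

6307 = 7 · 901
901 = 17 · 53
53 is prime.
So 6307 = 7 · 17 · 53; the largest prime factor is 53.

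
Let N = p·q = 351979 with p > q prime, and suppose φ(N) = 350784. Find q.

φ(n) = (p−1)(q−1) = n − (p+q) + 1, so p + q = 351979 − 350784 + 1 = 1196.
p and q are the roots of t² − 1196t + 351979 = 0.
Discriminant: 1196² − 4·351979 = 1430416 − 1407916 = 22500; √22500 = 150.
q = (1196 − 150)/2 = 523, p = (1196 + 150)/2 = 673.
Check: 523 · 673 = 351979.

523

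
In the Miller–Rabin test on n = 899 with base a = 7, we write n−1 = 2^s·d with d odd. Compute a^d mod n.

877

899 − 1 = 898 = 2^1 · 449, so d = 449.
7^1 ≡ 7 (mod 899)
7^2 ≡ 7^2 = 49 ≡ 49 (mod 899)
7^4 ≡ 49^2 = 2401 ≡ 603 (mod 899)
7^8 ≡ 603^2 = 363609 ≡ 413 (mod 899)
7^16 ≡ 413^2 = 170569 ≡ 658 (mod 899)
7^32 ≡ 658^2 = 432964 ≡ 545 (mod 899)
7^64 ≡ 545^2 = 297025 ≡ 355 (mod 899)
7^128 ≡ 355^2 = 126025 ≡ 165 (mod 899)
7^256 ≡ 165^2 = 27225 ≡ 255 (mod 899)
449 = 256 + 128 + 64 + 1 in binary powers of 2.
So 7^449 ≡ 255 · 165 · 355 · 7 ≡ 877 (mod 899).
Squaring chain: 877; never reaches −1, so base 7 is a Miller–Rabin witness that 899 is composite.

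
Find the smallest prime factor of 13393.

59

13393 is odd.
Digit sum 19, not divisible by 3.
Ends in 3: not divisible by 5.
7: 13393 = 7·1913 + 2
11: 13393 = 11·1217 + 6
13: 13393 = 13·1030 + 3
17: 13393 = 17·787 + 14
19: 13393 = 19·704 + 17
23: 13393 = 23·582 + 7
29: 13393 = 29·461 + 24
31: 13393 = 31·432 + 1
37: 13393 = 37·361 + 36
41: 13393 = 41·326 + 27
43: 13393 = 43·311 + 20
47: 13393 = 47·284 + 45
53: 13393 = 53·252 + 37
59: 13393 = 59·227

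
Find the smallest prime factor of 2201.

31

2201 is odd.
Digit sum 5, not divisible by 3.
Ends in 1: not divisible by 5.
7: 2201 = 7·314 + 3
11: 2201 = 11·200 + 1
13: 2201 = 13·169 + 4
17: 2201 = 17·129 + 8
19: 2201 = 19·115 + 16
23: 2201 = 23·95 + 16
29: 2201 = 29·75 + 26
31: 2201 = 31·71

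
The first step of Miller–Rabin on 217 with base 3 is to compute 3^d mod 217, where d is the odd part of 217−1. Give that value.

217 − 1 = 216 = 2^3 · 27, so d = 27.
3^1 ≡ 3 (mod 217)
3^2 ≡ 3^2 = 9 ≡ 9 (mod 217)
3^4 ≡ 9^2 = 81 ≡ 81 (mod 217)
3^8 ≡ 81^2 = 6561 ≡ 51 (mod 217)
3^16 ≡ 51^2 = 2601 ≡ 214 (mod 217)
27 = 16 + 8 + 2 + 1 in binary powers of 2.
So 3^27 ≡ 214 · 51 · 9 · 3 ≡ 209 (mod 217).
Squaring chain: 209 → 64 → 190; never reaches −1, so base 3 is a Miller–Rabin witness that 217 is composite.

209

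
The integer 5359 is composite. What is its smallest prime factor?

23

5359 is odd.
Digit sum 22, not divisible by 3.
Ends in 9: not divisible by 5.
7: 5359 = 7·765 + 4
11: 5359 = 11·487 + 2
13: 5359 = 13·412 + 3
17: 5359 = 17·315 + 4
19: 5359 = 19·282 + 1
23: 5359 = 23·233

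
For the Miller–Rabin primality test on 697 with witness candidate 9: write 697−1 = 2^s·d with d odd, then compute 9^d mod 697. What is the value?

697 − 1 = 696 = 2^3 · 87, so d = 87.
9^1 ≡ 9 (mod 697)
9^2 ≡ 9^2 = 81 ≡ 81 (mod 697)
9^4 ≡ 81^2 = 6561 ≡ 288 (mod 697)
9^8 ≡ 288^2 = 82944 ≡ 1 (mod 697)
9^16 ≡ 1^2 = 1 ≡ 1 (mod 697)
9^32 ≡ 1^2 = 1 ≡ 1 (mod 697)
9^64 ≡ 1^2 = 1 ≡ 1 (mod 697)
87 = 64 + 16 + 4 + 2 + 1 in binary powers of 2.
So 9^87 ≡ 1 · 1 · 288 · 81 · 9 ≡ 155 (mod 697).
Squaring chain: 155 → 327 → 288; never reaches −1, so base 9 is a Miller–Rabin witness that 697 is composite.

155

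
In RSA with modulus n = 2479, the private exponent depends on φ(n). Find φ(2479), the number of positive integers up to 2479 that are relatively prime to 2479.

Factor: 2479 = 37 · 67.
φ(2479) = (37−1) · (67−1) = 36 · 66 = 2376.

2376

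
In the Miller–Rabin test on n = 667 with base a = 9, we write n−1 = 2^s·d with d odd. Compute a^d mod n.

667 − 1 = 666 = 2^1 · 333, so d = 333.
9^1 ≡ 9 (mod 667)
9^2 ≡ 9^2 = 81 ≡ 81 (mod 667)
9^4 ≡ 81^2 = 6561 ≡ 558 (mod 667)
9^8 ≡ 558^2 = 311364 ≡ 542 (mod 667)
9^16 ≡ 542^2 = 293764 ≡ 284 (mod 667)
9^32 ≡ 284^2 = 80656 ≡ 616 (mod 667)
9^64 ≡ 616^2 = 379456 ≡ 600 (mod 667)
9^128 ≡ 600^2 = 360000 ≡ 487 (mod 667)
9^256 ≡ 487^2 = 237169 ≡ 384 (mod 667)
333 = 256 + 64 + 8 + 4 + 1 in binary powers of 2.
So 9^333 ≡ 384 · 600 · 542 · 558 · 9 ≡ 660 (mod 667).
Squaring chain: 660; never reaches −1, so base 9 is a Miller–Rabin witness that 667 is composite.

660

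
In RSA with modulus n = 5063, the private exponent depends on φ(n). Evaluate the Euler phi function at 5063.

4920

Factor: 5063 = 61 · 83.
φ(5063) = (61−1) · (83−1) = 60 · 82 = 4920.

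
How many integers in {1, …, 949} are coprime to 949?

Factor: 949 = 13 · 73.
φ(949) = (13−1) · (73−1) = 12 · 72 = 864.

864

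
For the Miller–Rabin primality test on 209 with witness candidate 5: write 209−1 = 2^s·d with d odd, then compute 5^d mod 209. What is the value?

169

209 − 1 = 208 = 2^4 · 13, so d = 13.
5^1 ≡ 5 (mod 209)
5^2 ≡ 5^2 = 25 ≡ 25 (mod 209)
5^4 ≡ 25^2 = 625 ≡ 207 (mod 209)
5^8 ≡ 207^2 = 42849 ≡ 4 (mod 209)
13 = 8 + 4 + 1 in binary powers of 2.
So 5^13 ≡ 4 · 207 · 5 ≡ 169 (mod 209).
Squaring chain: 169 → 137 → 168 → 9; never reaches −1, so base 5 is a Miller–Rabin witness that 209 is composite.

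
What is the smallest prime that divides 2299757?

47

2299757 is odd.
Digit sum 41, not divisible by 3.
Ends in 7: not divisible by 5.
7: 2299757 = 7·328536 + 5
11: 2299757 = 11·209068 + 9
13: 2299757 = 13·176904 + 5
17: 2299757 = 17·135279 + 14
19: 2299757 = 19·121039 + 16
23: 2299757 = 23·99989 + 10
29: 2299757 = 29·79301 + 28
31: 2299757 = 31·74185 + 22
37: 2299757 = 37·62155 + 22
41: 2299757 = 41·56091 + 26
43: 2299757 = 43·53482 + 31
47: 2299757 = 47·48931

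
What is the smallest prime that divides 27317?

27317 is odd.
Digit sum 20, not divisible by 3.
Ends in 7: not divisible by 5.
7: 27317 = 7·3902 + 3
11: 27317 = 11·2483 + 4
13: 27317 = 13·2101 + 4
17: 27317 = 17·1606 + 15
19: 27317 = 19·1437 + 14
23: 27317 = 23·1187 + 16
29: 27317 = 29·941 + 28
31: 27317 = 31·881 + 6
37: 27317 = 37·738 + 11
41: 27317 = 41·666 + 11
43: 27317 = 43·635 + 12
47: 27317 = 47·581 + 10
53: 27317 = 53·515 + 22
59: 27317 = 59·463

59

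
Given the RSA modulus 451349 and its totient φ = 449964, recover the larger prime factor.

863

φ(n) = (p−1)(q−1) = n − (p+q) + 1, so p + q = 451349 − 449964 + 1 = 1386.
p and q are the roots of t² − 1386t + 451349 = 0.
Discriminant: 1386² − 4·451349 = 1920996 − 1805396 = 115600; √115600 = 340.
q = (1386 − 340)/2 = 523, p = (1386 + 340)/2 = 863.
Check: 523 · 863 = 451349.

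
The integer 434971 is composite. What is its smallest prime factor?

434971 is odd.
Digit sum 28, not divisible by 3.
Ends in 1: not divisible by 5.
7: 434971 = 7·62138 + 5
11: 434971 = 11·39542 + 9
13: 434971 = 13·33459 + 4
17: 434971 = 17·25586 + 9
19: 434971 = 19·22893 + 4
23: 434971 = 23·18911 + 18
29: 434971 = 29·14999

29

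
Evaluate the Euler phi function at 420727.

Factor: 420727 = 37 · 83 · 137.
φ(420727) = (37−1) · (83−1) · (137−1) = 36 · 82 · 136 = 401472.

401472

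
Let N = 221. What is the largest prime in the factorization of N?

17

221 = 13 · 17
17 is prime.
So 221 = 13 · 17; the largest prime factor is 17.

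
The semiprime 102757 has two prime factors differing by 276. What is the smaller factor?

Since p = q + 276, we have 102757 = q(q + 276), so q² + 276q − 102757 = 0.
Discriminant: 276² + 4·102757 = 76176 + 411028 = 487204; √487204 = 698.
q = (−276 + 698)/2 = 211, and p = q + 276 = 487.
Check: 211 · 487 = 102757.

211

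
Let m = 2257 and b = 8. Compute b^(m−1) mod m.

1925

8^1 ≡ 8 (mod 2257)
8^2 ≡ 8^2 = 64 ≡ 64 (mod 2257)
8^4 ≡ 64^2 = 4096 ≡ 1839 (mod 2257)
8^8 ≡ 1839^2 = 3381921 ≡ 935 (mod 2257)
8^16 ≡ 935^2 = 874225 ≡ 766 (mod 2257)
8^32 ≡ 766^2 = 586756 ≡ 2193 (mod 2257)
8^64 ≡ 2193^2 = 4809249 ≡ 1839 (mod 2257)
8^128 ≡ 1839^2 = 3381921 ≡ 935 (mod 2257)
8^256 ≡ 935^2 = 874225 ≡ 766 (mod 2257)
8^512 ≡ 766^2 = 586756 ≡ 2193 (mod 2257)
8^1024 ≡ 2193^2 = 4809249 ≡ 1839 (mod 2257)
8^2048 ≡ 1839^2 = 3381921 ≡ 935 (mod 2257)
2256 = 2048 + 128 + 64 + 16 in binary powers of 2.
So 8^2256 ≡ 935 · 935 · 1839 · 766 ≡ 1925 (mod 2257).
Since 1925 ≠ 1, base 8 is a Fermat witness: 2257 is composite.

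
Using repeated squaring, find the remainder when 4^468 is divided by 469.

344

4^1 ≡ 4 (mod 469)
4^2 ≡ 4^2 = 16 ≡ 16 (mod 469)
4^4 ≡ 16^2 = 256 ≡ 256 (mod 469)
4^8 ≡ 256^2 = 65536 ≡ 345 (mod 469)
4^16 ≡ 345^2 = 119025 ≡ 368 (mod 469)
4^32 ≡ 368^2 = 135424 ≡ 352 (mod 469)
4^64 ≡ 352^2 = 123904 ≡ 88 (mod 469)
4^128 ≡ 88^2 = 7744 ≡ 240 (mod 469)
4^256 ≡ 240^2 = 57600 ≡ 382 (mod 469)
468 = 256 + 128 + 64 + 16 + 4 in binary powers of 2.
So 4^468 ≡ 382 · 240 · 88 · 368 · 256 ≡ 344 (mod 469).
Since 344 ≠ 1, base 4 is a Fermat witness: 469 is composite.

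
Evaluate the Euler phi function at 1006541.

Factor: 1006541 = 67 · 83 · 181.
φ(1006541) = (67−1) · (83−1) · (181−1) = 66 · 82 · 180 = 974160.

974160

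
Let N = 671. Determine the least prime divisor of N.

11

671 is odd.
Digit sum 14, not divisible by 3.
Ends in 1: not divisible by 5.
7: 671 = 7·95 + 6
11: 671 = 11·61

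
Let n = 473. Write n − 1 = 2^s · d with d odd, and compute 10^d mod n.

439

473 − 1 = 472 = 2^3 · 59, so d = 59.
10^1 ≡ 10 (mod 473)
10^2 ≡ 10^2 = 100 ≡ 100 (mod 473)
10^4 ≡ 100^2 = 10000 ≡ 67 (mod 473)
10^8 ≡ 67^2 = 4489 ≡ 232 (mod 473)
10^16 ≡ 232^2 = 53824 ≡ 375 (mod 473)
10^32 ≡ 375^2 = 140625 ≡ 144 (mod 473)
59 = 32 + 16 + 8 + 2 + 1 in binary powers of 2.
So 10^59 ≡ 144 · 375 · 232 · 100 · 10 ≡ 439 (mod 473).
Squaring chain: 439 → 210 → 111; never reaches −1, so base 10 is a Miller–Rabin witness that 473 is composite.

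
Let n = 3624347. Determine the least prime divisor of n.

89

3624347 is odd.
Digit sum 29, not divisible by 3.
Ends in 7: not divisible by 5.
7: 3624347 = 7·517763 + 6
11: 3624347 = 11·329486 + 1
13: 3624347 = 13·278795 + 12
17: 3624347 = 17·213196 + 15
19: 3624347 = 19·190755 + 2
23: 3624347 = 23·157580 + 7
29: 3624347 = 29·124977 + 14
31: 3624347 = 31·116914 + 13
37: 3624347 = 37·97955 + 12
41: 3624347 = 41·88398 + 29
43: 3624347 = 43·84287 + 6
47: 3624347 = 47·77113 + 36
53: 3624347 = 53·68383 + 48
59: 3624347 = 59·61429 + 36
61: 3624347 = 61·59415 + 32
67: 3624347 = 67·54094 + 49
71: 3624347 = 71·51047 + 10
73: 3624347 = 73·49648 + 43
79: 3624347 = 79·45877 + 64
83: 3624347 = 83·43666 + 69
89: 3624347 = 89·40723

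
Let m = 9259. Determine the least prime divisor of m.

47

9259 is odd.
Digit sum 25, not divisible by 3.
Ends in 9: not divisible by 5.
7: 9259 = 7·1322 + 5
11: 9259 = 11·841 + 8
13: 9259 = 13·712 + 3
17: 9259 = 17·544 + 11
19: 9259 = 19·487 + 6
23: 9259 = 23·402 + 13
29: 9259 = 29·319 + 8
31: 9259 = 31·298 + 21
37: 9259 = 37·250 + 9
41: 9259 = 41·225 + 34
43: 9259 = 43·215 + 14
47: 9259 = 47·197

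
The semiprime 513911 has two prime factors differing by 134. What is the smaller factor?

653

Since p = q + 134, we have 513911 = q(q + 134), so q² + 134q − 513911 = 0.
Discriminant: 134² + 4·513911 = 17956 + 2055644 = 2073600; √2073600 = 1440.
q = (−134 + 1440)/2 = 653, and p = q + 134 = 787.
Check: 653 · 787 = 513911.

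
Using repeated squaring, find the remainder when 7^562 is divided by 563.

7^1 ≡ 7 (mod 563)
7^2 ≡ 7^2 = 49 ≡ 49 (mod 563)
7^4 ≡ 49^2 = 2401 ≡ 149 (mod 563)
7^8 ≡ 149^2 = 22201 ≡ 244 (mod 563)
7^16 ≡ 244^2 = 59536 ≡ 421 (mod 563)
7^32 ≡ 421^2 = 177241 ≡ 459 (mod 563)
7^64 ≡ 459^2 = 210681 ≡ 119 (mod 563)
7^128 ≡ 119^2 = 14161 ≡ 86 (mod 563)
7^256 ≡ 86^2 = 7396 ≡ 77 (mod 563)
7^512 ≡ 77^2 = 5929 ≡ 299 (mod 563)
562 = 512 + 32 + 16 + 2 in binary powers of 2.
So 7^562 ≡ 299 · 459 · 421 · 49 ≡ 1 (mod 563).
Since the result is 1, base 7 gives no evidence that 563 is composite.

1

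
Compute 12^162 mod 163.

12^1 ≡ 12 (mod 163)
12^2 ≡ 12^2 = 144 ≡ 144 (mod 163)
12^4 ≡ 144^2 = 20736 ≡ 35 (mod 163)
12^8 ≡ 35^2 = 1225 ≡ 84 (mod 163)
12^16 ≡ 84^2 = 7056 ≡ 47 (mod 163)
12^32 ≡ 47^2 = 2209 ≡ 90 (mod 163)
12^64 ≡ 90^2 = 8100 ≡ 113 (mod 163)
12^128 ≡ 113^2 = 12769 ≡ 55 (mod 163)
162 = 128 + 32 + 2 in binary powers of 2.
So 12^162 ≡ 55 · 90 · 144 ≡ 1 (mod 163).
Since the result is 1, base 12 gives no evidence that 163 is composite.

1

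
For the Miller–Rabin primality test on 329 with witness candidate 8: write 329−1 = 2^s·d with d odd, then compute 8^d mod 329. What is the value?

162

329 − 1 = 328 = 2^3 · 41, so d = 41.
8^1 ≡ 8 (mod 329)
8^2 ≡ 8^2 = 64 ≡ 64 (mod 329)
8^4 ≡ 64^2 = 4096 ≡ 148 (mod 329)
8^8 ≡ 148^2 = 21904 ≡ 190 (mod 329)
8^16 ≡ 190^2 = 36100 ≡ 239 (mod 329)
8^32 ≡ 239^2 = 57121 ≡ 204 (mod 329)
41 = 32 + 8 + 1 in binary powers of 2.
So 8^41 ≡ 204 · 190 · 8 ≡ 162 (mod 329).
Squaring chain: 162 → 253 → 183; never reaches −1, so base 8 is a Miller–Rabin witness that 329 is composite.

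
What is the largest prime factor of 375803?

79

375803 = 67 · 5609
5609 = 71 · 79
79 is prime.
So 375803 = 67 · 71 · 79; the largest prime factor is 79.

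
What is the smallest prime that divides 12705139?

12705139 is odd.
Digit sum 28, not divisible by 3.
Ends in 9: not divisible by 5.
7: 12705139 = 7·1815019 + 6
11: 12705139 = 11·1155012 + 7
13: 12705139 = 13·977318 + 5
17: 12705139 = 17·747361 + 2
19: 12705139 = 19·668691 + 10
23: 12705139 = 23·552397 + 8
29: 12705139 = 29·438108 + 7
31: 12705139 = 31·409843 + 6
37: 12705139 = 37·343382 + 5
41: 12705139 = 41·309881 + 18
43: 12705139 = 43·295468 + 15
47: 12705139 = 47·270322 + 5
53: 12705139 = 53·239719 + 32
59: 12705139 = 59·215341 + 20
61: 12705139 = 61·208280 + 59
67: 12705139 = 67·189628 + 63
71: 12705139 = 71·178945 + 44
73: 12705139 = 73·174043

73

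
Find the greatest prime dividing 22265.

22265 = 5 · 4453
4453 = 61 · 73
73 is prime.
So 22265 = 5 · 61 · 73; the largest prime factor is 73.

73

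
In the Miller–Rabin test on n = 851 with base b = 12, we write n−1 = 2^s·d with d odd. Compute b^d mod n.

851 − 1 = 850 = 2^1 · 425, so d = 425.
12^1 ≡ 12 (mod 851)
12^2 ≡ 12^2 = 144 ≡ 144 (mod 851)
12^4 ≡ 144^2 = 20736 ≡ 312 (mod 851)
12^8 ≡ 312^2 = 97344 ≡ 330 (mod 851)
12^16 ≡ 330^2 = 108900 ≡ 823 (mod 851)
12^32 ≡ 823^2 = 677329 ≡ 784 (mod 851)
12^64 ≡ 784^2 = 614656 ≡ 234 (mod 851)
12^128 ≡ 234^2 = 54756 ≡ 292 (mod 851)
12^256 ≡ 292^2 = 85264 ≡ 164 (mod 851)
425 = 256 + 128 + 32 + 8 + 1 in binary powers of 2.
So 12^425 ≡ 164 · 292 · 784 · 330 · 12 ≡ 292 (mod 851).
Squaring chain: 292; never reaches −1, so base 12 is a Miller–Rabin witness that 851 is composite.

292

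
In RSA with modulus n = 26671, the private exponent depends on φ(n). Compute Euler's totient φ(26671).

26344

Factor: 26671 = 149 · 179.
φ(26671) = (149−1) · (179−1) = 148 · 178 = 26344.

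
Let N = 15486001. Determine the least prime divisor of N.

73

15486001 is odd.
Digit sum 25, not divisible by 3.
Ends in 1: not divisible by 5.
7: 15486001 = 7·2212285 + 6
11: 15486001 = 11·1407818 + 3
13: 15486001 = 13·1191230 + 11
17: 15486001 = 17·910941 + 4
19: 15486001 = 19·815052 + 13
23: 15486001 = 23·673304 + 9
29: 15486001 = 29·534000 + 1
31: 15486001 = 31·499548 + 13
37: 15486001 = 37·418540 + 21
41: 15486001 = 41·377707 + 14
43: 15486001 = 43·360139 + 24
47: 15486001 = 47·329489 + 18
53: 15486001 = 53·292188 + 37
59: 15486001 = 59·262474 + 35
61: 15486001 = 61·253868 + 53
67: 15486001 = 67·231134 + 23
71: 15486001 = 71·218112 + 49
73: 15486001 = 73·212137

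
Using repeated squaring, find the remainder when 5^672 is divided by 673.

1

5^1 ≡ 5 (mod 673)
5^2 ≡ 5^2 = 25 ≡ 25 (mod 673)
5^4 ≡ 25^2 = 625 ≡ 625 (mod 673)
5^8 ≡ 625^2 = 390625 ≡ 285 (mod 673)
5^16 ≡ 285^2 = 81225 ≡ 465 (mod 673)
5^32 ≡ 465^2 = 216225 ≡ 192 (mod 673)
5^64 ≡ 192^2 = 36864 ≡ 522 (mod 673)
5^128 ≡ 522^2 = 272484 ≡ 592 (mod 673)
5^256 ≡ 592^2 = 350464 ≡ 504 (mod 673)
5^512 ≡ 504^2 = 254016 ≡ 295 (mod 673)
672 = 512 + 128 + 32 in binary powers of 2.
So 5^672 ≡ 295 · 592 · 192 ≡ 1 (mod 673).
Since the result is 1, base 5 gives no evidence that 673 is composite.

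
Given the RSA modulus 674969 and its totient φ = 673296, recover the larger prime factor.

φ(n) = (p−1)(q−1) = n − (p+q) + 1, so p + q = 674969 − 673296 + 1 = 1674.
p and q are the roots of t² − 1674t + 674969 = 0.
Discriminant: 1674² − 4·674969 = 2802276 − 2699876 = 102400; √102400 = 320.
q = (1674 − 320)/2 = 677, p = (1674 + 320)/2 = 997.
Check: 677 · 997 = 674969.

997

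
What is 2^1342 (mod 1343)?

2^1 ≡ 2 (mod 1343)
2^2 ≡ 2^2 = 4 ≡ 4 (mod 1343)
2^4 ≡ 4^2 = 16 ≡ 16 (mod 1343)
2^8 ≡ 16^2 = 256 ≡ 256 (mod 1343)
2^16 ≡ 256^2 = 65536 ≡ 1072 (mod 1343)
2^32 ≡ 1072^2 = 1149184 ≡ 919 (mod 1343)
2^64 ≡ 919^2 = 844561 ≡ 1157 (mod 1343)
2^128 ≡ 1157^2 = 1338649 ≡ 1021 (mod 1343)
2^256 ≡ 1021^2 = 1042441 ≡ 273 (mod 1343)
2^512 ≡ 273^2 = 74529 ≡ 664 (mod 1343)
2^1024 ≡ 664^2 = 440896 ≡ 392 (mod 1343)
1342 = 1024 + 256 + 32 + 16 + 8 + 4 + 2 in binary powers of 2.
So 2^1342 ≡ 392 · 273 · 919 · 1072 · 256 · 16 · 4 ≡ 914 (mod 1343).
Since 914 ≠ 1, base 2 is a Fermat witness: 1343 is composite.

914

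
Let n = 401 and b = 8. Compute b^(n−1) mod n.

1

8^1 ≡ 8 (mod 401)
8^2 ≡ 8^2 = 64 ≡ 64 (mod 401)
8^4 ≡ 64^2 = 4096 ≡ 86 (mod 401)
8^8 ≡ 86^2 = 7396 ≡ 178 (mod 401)
8^16 ≡ 178^2 = 31684 ≡ 5 (mod 401)
8^32 ≡ 5^2 = 25 ≡ 25 (mod 401)
8^64 ≡ 25^2 = 625 ≡ 224 (mod 401)
8^128 ≡ 224^2 = 50176 ≡ 51 (mod 401)
8^256 ≡ 51^2 = 2601 ≡ 195 (mod 401)
400 = 256 + 128 + 16 in binary powers of 2.
So 8^400 ≡ 195 · 51 · 5 ≡ 1 (mod 401).
Since the result is 1, base 8 gives no evidence that 401 is composite.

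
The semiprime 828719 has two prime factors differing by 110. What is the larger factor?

Since p = q + 110, we have 828719 = q(q + 110), so q² + 110q − 828719 = 0.
Discriminant: 110² + 4·828719 = 12100 + 3314876 = 3326976; √3326976 = 1824.
q = (−110 + 1824)/2 = 857, and p = q + 110 = 967.
Check: 857 · 967 = 828719.

967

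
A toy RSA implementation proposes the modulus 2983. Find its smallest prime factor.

2983 is odd.
Digit sum 22, not divisible by 3.
Ends in 3: not divisible by 5.
7: 2983 = 7·426 + 1
11: 2983 = 11·271 + 2
13: 2983 = 13·229 + 6
17: 2983 = 17·175 + 8
19: 2983 = 19·157

19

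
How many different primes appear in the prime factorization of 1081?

2

1081 = 23 · 47
1081 = 23 · 47, which has 2 distinct prime factors.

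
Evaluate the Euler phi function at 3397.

3276

Factor: 3397 = 43 · 79.
φ(3397) = (43−1) · (79−1) = 42 · 78 = 3276.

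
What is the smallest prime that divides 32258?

2

32258 is even: 2 divides it.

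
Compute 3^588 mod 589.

562

3^1 ≡ 3 (mod 589)
3^2 ≡ 3^2 = 9 ≡ 9 (mod 589)
3^4 ≡ 9^2 = 81 ≡ 81 (mod 589)
3^8 ≡ 81^2 = 6561 ≡ 82 (mod 589)
3^16 ≡ 82^2 = 6724 ≡ 245 (mod 589)
3^32 ≡ 245^2 = 60025 ≡ 536 (mod 589)
3^64 ≡ 536^2 = 287296 ≡ 453 (mod 589)
3^128 ≡ 453^2 = 205209 ≡ 237 (mod 589)
3^256 ≡ 237^2 = 56169 ≡ 214 (mod 589)
3^512 ≡ 214^2 = 45796 ≡ 443 (mod 589)
588 = 512 + 64 + 8 + 4 in binary powers of 2.
So 3^588 ≡ 443 · 453 · 82 · 81 ≡ 562 (mod 589).
Since 562 ≠ 1, base 3 is a Fermat witness: 589 is composite.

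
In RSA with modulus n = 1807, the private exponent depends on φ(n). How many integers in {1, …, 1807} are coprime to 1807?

1656

Factor: 1807 = 13 · 139.
φ(1807) = (13−1) · (139−1) = 12 · 138 = 1656.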